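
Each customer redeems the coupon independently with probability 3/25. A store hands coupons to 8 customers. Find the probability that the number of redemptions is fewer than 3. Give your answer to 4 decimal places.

0.9392

X ~ Binomial(8, 0.12); P(X ≤ 2) = Σ C(8,k) p^k (1−p)^(8−k) over k:
  k=0: C(8,0)·0.12^0·0.88^8 = 0.359635
  k=1: C(8,1)·0.12^1·0.88^7 = 0.392329
  k=2: C(8,2)·0.12^2·0.88^6 = 0.187248
Total = 0.939211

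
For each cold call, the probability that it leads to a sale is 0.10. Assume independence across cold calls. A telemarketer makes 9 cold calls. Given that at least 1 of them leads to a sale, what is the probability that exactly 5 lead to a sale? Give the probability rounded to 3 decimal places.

0.001

X ~ Binomial(9, 0.10). Want P(X=5 | X≥1) = P(X=5) / P(X≥1).
P(X=5) = C(9,5)·0.10^5·0.90^4 = 0.00083
P(X≥1) = 1 − 0.38742 = 0.61258
Ratio = 0.00083 / 0.61258 = 0.00135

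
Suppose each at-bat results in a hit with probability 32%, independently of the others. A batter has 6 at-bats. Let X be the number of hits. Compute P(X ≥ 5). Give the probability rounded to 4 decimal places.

0.0148

X ~ Binomial(6, 0.32); P(X ≥ 5) = Σ C(6,k) p^k (1−p)^(6−k) over k:
  k=5: C(6,5)·0.32^5·0.68^1 = 0.013690
  k=6: C(6,6)·0.32^6·0.68^0 = 0.001074
Total = 0.014764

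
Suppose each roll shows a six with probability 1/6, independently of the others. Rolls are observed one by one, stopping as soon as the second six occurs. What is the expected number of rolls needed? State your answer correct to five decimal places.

12.00000

Y = total rolls until the second success; negative binomial with r=2, p=0.166667.
E[Y] = r / p = 2 / 0.166667 = 12.0000000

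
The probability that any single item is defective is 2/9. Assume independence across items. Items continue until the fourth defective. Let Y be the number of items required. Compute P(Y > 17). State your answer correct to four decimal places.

0.4578

Needing more than 17 items ⇔ fewer than 4 successes in the first 17. With X ~ Binomial(17, 0.222222), P(Y > 17) = P(X ≤ 3).
  k=0: C(17,0)·0.222222^0·0.777778^17 = 0.013949
  k=1: C(17,1)·0.222222^1·0.777778^16 = 0.067752
  k=2: C(17,2)·0.222222^2·0.777778^15 = 0.154863
  k=3: C(17,3)·0.222222^3·0.777778^14 = 0.221232
P(X ≤ 3) = 0.457797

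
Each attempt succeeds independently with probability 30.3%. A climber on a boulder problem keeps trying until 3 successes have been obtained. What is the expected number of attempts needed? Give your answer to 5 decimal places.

9.90099

Y = total attempts until the third success; negative binomial with r=3, p=0.303.
E[Y] = r / p = 3 / 0.303 = 9.9009901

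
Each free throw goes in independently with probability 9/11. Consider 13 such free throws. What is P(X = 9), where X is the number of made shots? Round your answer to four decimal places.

0.1284

X ~ Binomial(n=13, p=0.818182).
P(X=9) = C(13,9) · p^9 · (1−p)^4
= 715 · 0.1643 · 0.0010928 = 0.128382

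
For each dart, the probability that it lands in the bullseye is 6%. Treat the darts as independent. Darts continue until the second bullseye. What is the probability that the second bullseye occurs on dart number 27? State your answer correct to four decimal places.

Y = trial on which the second success occurs; negative binomial, r=2, p=0.06.
P(Y=27) = C(26,1) · p^2 · (1−p)^25
= 26 · 0.0036 · 0.21291 = 0.019928

0.0199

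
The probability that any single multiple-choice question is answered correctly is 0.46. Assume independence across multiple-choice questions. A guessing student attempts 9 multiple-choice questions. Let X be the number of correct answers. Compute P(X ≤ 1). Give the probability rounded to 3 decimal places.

0.034

X ~ Binomial(9, 0.46); P(X ≤ 1) = Σ C(9,k) p^k (1−p)^(9−k) over k:
  k=0: C(9,0)·0.46^0·0.54^9 = 0.00390
  k=1: C(9,1)·0.46^1·0.54^8 = 0.02993
Total = 0.03384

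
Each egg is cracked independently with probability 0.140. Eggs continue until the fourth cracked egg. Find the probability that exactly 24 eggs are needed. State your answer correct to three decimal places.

0.033

Y = trial on which the fourth success occurs; negative binomial, r=4, p=0.14.
P(Y=24) = C(23,3) · p^4 · (1−p)^20
= 1771 · 0.00038416 · 0.048974 = 0.03332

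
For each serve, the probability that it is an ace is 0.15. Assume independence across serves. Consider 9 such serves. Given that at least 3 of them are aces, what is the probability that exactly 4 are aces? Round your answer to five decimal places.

0.20094

X ~ Binomial(9, 0.15). Want P(X=4 | X≥3) = P(X=4) / P(X≥3).
P(X=4) = C(9,4)·0.15^4·0.85^5 = 0.0283029
P(X≥3) = 1 − 0.2316169 − 0.3678622 − 0.2596674 = 0.1408534
Ratio = 0.0283029 / 0.1408534 = 0.2009384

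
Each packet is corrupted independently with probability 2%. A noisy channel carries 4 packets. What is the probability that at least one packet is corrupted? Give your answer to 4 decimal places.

0.0776

P(at least one) = 1 − P(none) = 1 − (1 − 0.02)^4
= 1 − 0.922368 = 0.077632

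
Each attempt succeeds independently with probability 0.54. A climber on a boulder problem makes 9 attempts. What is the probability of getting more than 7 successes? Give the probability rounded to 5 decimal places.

0.03384

X ~ Binomial(9, 0.54); P(X ≥ 8) = Σ C(9,k) p^k (1−p)^(9−k) over k:
  k=8: C(9,8)·0.54^8·0.46^1 = 0.0299330
  k=9: C(9,9)·0.54^9·0.46^0 = 0.0039043
Total = 0.0338373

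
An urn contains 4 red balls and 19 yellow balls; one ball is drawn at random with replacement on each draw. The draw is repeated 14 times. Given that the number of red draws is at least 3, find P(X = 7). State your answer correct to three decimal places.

X ~ Binomial(14, 0.173913). Want P(X=7 | X≥3) = P(X=7) / P(X≥3).
P(X=7) = C(14,7)·0.173913^7·0.826087^7 = 0.00434
P(X≥3) = 1 − 0.06892 − 0.20314 − 0.27798 = 0.44996
Ratio = 0.00434 / 0.44996 = 0.00964

0.010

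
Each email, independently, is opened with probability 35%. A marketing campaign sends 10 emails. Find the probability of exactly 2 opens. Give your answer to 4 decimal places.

0.1757

X ~ Binomial(n=10, p=0.35).
P(X=2) = C(10,2) · p^2 · (1−p)^8
= 45 · 0.1225 · 0.031864 = 0.175653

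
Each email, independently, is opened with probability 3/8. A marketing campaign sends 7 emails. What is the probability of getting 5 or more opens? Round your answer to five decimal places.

X ~ Binomial(7, 0.375); P(X ≥ 5) = Σ C(7,k) p^k (1−p)^(7−k) over k:
  k=5: C(7,5)·0.375^5·0.625^2 = 0.0608325
  k=6: C(7,6)·0.375^6·0.625^1 = 0.0121665
  k=7: C(7,7)·0.375^7·0.625^0 = 0.0010428
Total = 0.0740418

0.07404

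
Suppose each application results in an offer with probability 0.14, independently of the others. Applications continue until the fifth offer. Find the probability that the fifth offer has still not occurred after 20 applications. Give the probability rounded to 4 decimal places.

Needing more than 20 applications ⇔ fewer than 5 successes in the first 20. With X ~ Binomial(20, 0.14), P(Y > 20) = P(X ≤ 4).
  k=0: C(20,0)·0.14^0·0.86^20 = 0.048974
  k=1: C(20,1)·0.14^1·0.86^19 = 0.159451
  k=2: C(20,2)·0.14^2·0.86^18 = 0.246594
  k=3: C(20,3)·0.14^3·0.86^17 = 0.240859
  k=4: C(20,4)·0.14^4·0.86^16 = 0.166641
P(X ≤ 4) = 0.862519

0.8625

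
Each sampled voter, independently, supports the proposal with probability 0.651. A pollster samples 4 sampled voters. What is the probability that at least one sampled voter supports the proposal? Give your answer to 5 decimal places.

P(at least one) = 1 − P(none) = 1 − (1 − 0.651)^4
= 1 − 0.0148355 = 0.9851645

0.98516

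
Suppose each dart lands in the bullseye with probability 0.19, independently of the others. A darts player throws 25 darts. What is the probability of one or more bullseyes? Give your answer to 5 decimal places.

0.99485

P(at least one) = 1 − P(none) = 1 − (1 − 0.19)^25
= 1 − 0.0051538 = 0.9948462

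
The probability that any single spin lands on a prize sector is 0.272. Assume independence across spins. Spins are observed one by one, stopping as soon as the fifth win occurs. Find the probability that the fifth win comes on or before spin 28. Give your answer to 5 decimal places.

0.91254

Finishing within 28 spins ⇔ at least 5 successes in the first 28. With X ~ Binomial(28, 0.272), P(Y ≤ 28) = 1 − P(X ≤ 4).
  k=0: C(28,0)·0.272^0·0.728^28 = 0.0001379
  k=1: C(28,1)·0.272^1·0.728^27 = 0.0014430
  k=2: C(28,2)·0.272^2·0.728^26 = 0.0072786
  k=3: C(28,3)·0.272^3·0.728^25 = 0.0235687
  k=4: C(28,4)·0.272^4·0.728^24 = 0.0550367
1 − 0.0874649 = 0.9125351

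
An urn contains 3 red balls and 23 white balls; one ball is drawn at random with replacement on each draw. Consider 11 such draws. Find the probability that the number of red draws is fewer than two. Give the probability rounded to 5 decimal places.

0.63206

X ~ Binomial(11, 0.115385); P(X ≤ 1) = Σ C(11,k) p^k (1−p)^(11−k) over k:
  k=0: C(11,0)·0.115385^0·0.884615^11 = 0.2595968
  k=1: C(11,1)·0.115385^1·0.884615^10 = 0.3724650
Total = 0.6320618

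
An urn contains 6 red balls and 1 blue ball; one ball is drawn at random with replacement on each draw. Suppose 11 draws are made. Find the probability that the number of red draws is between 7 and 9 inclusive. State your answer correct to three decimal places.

X ~ Binomial(11, 0.857143); P(7 ≤ X ≤ 9) = Σ C(11,k) p^k (1−p)^(11−k) over k:
  k=7: C(11,7)·0.857143^7·0.142857^4 = 0.04672
  k=8: C(11,8)·0.857143^8·0.142857^3 = 0.14016
  k=9: C(11,9)·0.857143^9·0.142857^2 = 0.28031
Total = 0.46719

0.467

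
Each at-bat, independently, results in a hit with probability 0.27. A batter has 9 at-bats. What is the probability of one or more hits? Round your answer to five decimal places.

0.94113

P(at least one) = 1 − P(none) = 1 − (1 − 0.27)^9
= 1 − 0.0588716 = 0.9411284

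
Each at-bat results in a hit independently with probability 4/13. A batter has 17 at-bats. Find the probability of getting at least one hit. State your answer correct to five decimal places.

P(at least one) = 1 − P(none) = 1 − (1 − 0.307692)^17
= 1 − 0.0019279 = 0.9980721

0.99807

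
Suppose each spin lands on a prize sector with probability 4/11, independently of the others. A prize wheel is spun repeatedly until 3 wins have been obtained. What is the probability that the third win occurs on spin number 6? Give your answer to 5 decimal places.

Y = trial on which the third success occurs; negative binomial, r=3, p=0.363636.
P(Y=6) = C(5,2) · p^3 · (1−p)^3
= 10 · 0.048084 · 0.2577 = 0.1239133

0.12391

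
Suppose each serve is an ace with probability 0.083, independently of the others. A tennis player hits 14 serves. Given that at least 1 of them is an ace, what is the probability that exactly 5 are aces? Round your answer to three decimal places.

0.005

X ~ Binomial(14, 0.083). Want P(X=5 | X≥1) = P(X=5) / P(X≥1).
P(X=5) = C(14,5)·0.083^5·0.917^9 = 0.00362
P(X≥1) = 1 − 0.29728 = 0.70272
Ratio = 0.00362 / 0.70272 = 0.00515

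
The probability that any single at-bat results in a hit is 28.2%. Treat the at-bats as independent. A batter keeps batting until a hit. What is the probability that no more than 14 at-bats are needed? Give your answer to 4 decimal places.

Y = number of at-bats to the first success; geometric, p = 0.282.
P(Y ≤ 14) = 1 − (1−p)^14 = 1 − 0.009677 = 0.990323

0.9903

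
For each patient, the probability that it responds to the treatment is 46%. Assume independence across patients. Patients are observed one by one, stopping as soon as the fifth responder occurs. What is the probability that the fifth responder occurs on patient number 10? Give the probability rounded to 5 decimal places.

Y = trial on which the fifth success occurs; negative binomial, r=5, p=0.46.
P(Y=10) = C(9,4) · p^5 · (1−p)^5
= 126 · 0.020596 · 0.045917 = 0.1191595

0.11916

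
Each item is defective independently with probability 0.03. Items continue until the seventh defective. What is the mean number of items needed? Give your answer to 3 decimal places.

233.333

Y = total items until the seventh success; negative binomial with r=7, p=0.03.
E[Y] = r / p = 7 / 0.03 = 233.33333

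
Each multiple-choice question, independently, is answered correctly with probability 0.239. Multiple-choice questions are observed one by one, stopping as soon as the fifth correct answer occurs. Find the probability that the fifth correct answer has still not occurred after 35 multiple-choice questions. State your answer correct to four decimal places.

0.0552

Needing more than 35 multiple-choice questions ⇔ fewer than 5 successes in the first 35. With X ~ Binomial(35, 0.239), P(Y > 35) = P(X ≤ 4).
  k=0: C(35,0)·0.239^0·0.761^35 = 0.000071
  k=1: C(35,1)·0.239^1·0.761^34 = 0.000775
  k=2: C(35,2)·0.239^2·0.761^33 = 0.004140
  k=3: C(35,3)·0.239^3·0.761^32 = 0.014303
  k=4: C(35,4)·0.239^4·0.761^31 = 0.035935
P(X ≤ 4) = 0.055223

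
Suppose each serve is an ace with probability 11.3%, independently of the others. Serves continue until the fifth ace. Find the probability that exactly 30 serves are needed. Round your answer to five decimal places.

Y = trial on which the fifth success occurs; negative binomial, r=5, p=0.113.
P(Y=30) = C(29,4) · p^5 · (1−p)^25
= 23751 · 1.8424e-05 · 0.049899 = 0.0218356

0.02184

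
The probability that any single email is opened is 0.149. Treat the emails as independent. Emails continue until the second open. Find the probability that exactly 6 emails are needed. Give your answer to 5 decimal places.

Y = trial on which the second success occurs; negative binomial, r=2, p=0.149.
P(Y=6) = C(5,1) · p^2 · (1−p)^4
= 5 · 0.022201 · 0.52447 = 0.0582185

0.05822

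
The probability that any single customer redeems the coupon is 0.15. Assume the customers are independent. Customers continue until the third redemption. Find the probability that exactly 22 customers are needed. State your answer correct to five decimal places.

0.03232

Y = trial on which the third success occurs; negative binomial, r=3, p=0.15.
P(Y=22) = C(21,2) · p^3 · (1−p)^19
= 210 · 0.003375 · 0.045599 = 0.0323186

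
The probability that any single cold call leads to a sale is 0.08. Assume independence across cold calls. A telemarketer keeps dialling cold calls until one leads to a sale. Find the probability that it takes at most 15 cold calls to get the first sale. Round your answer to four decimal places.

Y = number of cold calls to the first success; geometric, p = 0.08.
P(Y ≤ 15) = 1 − (1−p)^15 = 1 − 0.286297 = 0.713703

0.7137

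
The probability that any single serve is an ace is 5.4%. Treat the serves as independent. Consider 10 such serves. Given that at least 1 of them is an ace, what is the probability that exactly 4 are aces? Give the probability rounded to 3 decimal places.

X ~ Binomial(10, 0.054). Want P(X=4 | X≥1) = P(X=4) / P(X≥1).
P(X=4) = C(10,4)·0.054^4·0.946^6 = 0.00128
P(X≥1) = 1 − 0.57400 = 0.42600
Ratio = 0.00128 / 0.42600 = 0.00300

0.003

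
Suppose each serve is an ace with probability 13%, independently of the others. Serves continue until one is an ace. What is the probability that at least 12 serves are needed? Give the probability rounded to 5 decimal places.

0.21613

Y = number of serves to the first success; geometric, p = 0.13.
P(Y > 11) = P(first 11 all fail) = (1−p)^11 = 0.2161284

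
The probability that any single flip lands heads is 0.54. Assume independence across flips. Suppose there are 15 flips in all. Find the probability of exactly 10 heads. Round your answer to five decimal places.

0.13040

X ~ Binomial(n=15, p=0.54).
P(X=10) = C(15,10) · p^10 · (1−p)^5
= 3003 · 0.0021083 · 0.020596 = 0.1304014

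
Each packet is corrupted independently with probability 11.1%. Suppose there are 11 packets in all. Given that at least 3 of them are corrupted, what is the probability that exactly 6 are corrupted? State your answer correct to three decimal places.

X ~ Binomial(11, 0.111). Want P(X=6 | X≥3) = P(X=6) / P(X≥3).
P(X=6) = C(11,6)·0.111^6·0.889^5 = 0.00048
P(X≥3) = 1 − 0.27411 − 0.37647 − 0.23503 = 0.11439
Ratio = 0.00048 / 0.11439 = 0.00419

0.004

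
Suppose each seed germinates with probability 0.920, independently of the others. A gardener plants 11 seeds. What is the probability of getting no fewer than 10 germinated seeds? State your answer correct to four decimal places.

X ~ Binomial(11, 0.92); P(X ≥ 10) = Σ C(11,k) p^k (1−p)^(11−k) over k:
  k=10: C(11,10)·0.92^10·0.08^1 = 0.382262
  k=11: C(11,11)·0.92^11·0.08^0 = 0.399637
Total = 0.781899

0.7819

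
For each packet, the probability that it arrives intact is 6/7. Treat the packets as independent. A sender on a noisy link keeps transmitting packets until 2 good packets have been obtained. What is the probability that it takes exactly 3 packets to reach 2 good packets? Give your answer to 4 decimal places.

0.2099

Y = trial on which the second success occurs; negative binomial, r=2, p=0.857143.
P(Y=3) = C(2,1) · p^2 · (1−p)^1
= 2 · 0.73469 · 0.14286 = 0.209913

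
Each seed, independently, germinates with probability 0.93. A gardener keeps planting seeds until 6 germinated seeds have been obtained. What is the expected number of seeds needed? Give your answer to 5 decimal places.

6.45161

Y = total seeds until the sixth success; negative binomial with r=6, p=0.93.
E[Y] = r / p = 6 / 0.93 = 6.4516129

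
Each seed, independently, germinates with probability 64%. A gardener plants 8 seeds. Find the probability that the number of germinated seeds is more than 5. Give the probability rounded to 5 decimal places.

X ~ Binomial(8, 0.64); P(X ≥ 6) = Σ C(8,k) p^k (1−p)^(8−k) over k:
  k=6: C(8,6)·0.64^6·0.36^2 = 0.2493692
  k=7: C(8,7)·0.64^7·0.36^1 = 0.1266637
  k=8: C(8,8)·0.64^8·0.36^0 = 0.0281475
Total = 0.4041805

0.40418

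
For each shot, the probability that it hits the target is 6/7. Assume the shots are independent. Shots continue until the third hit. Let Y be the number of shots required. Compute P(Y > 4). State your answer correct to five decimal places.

Needing more than 4 shots ⇔ fewer than 3 successes in the first 4. With X ~ Binomial(4, 0.857143), P(Y > 4) = P(X ≤ 2).
  k=0: C(4,0)·0.857143^0·0.142857^4 = 0.0004165
  k=1: C(4,1)·0.857143^1·0.142857^3 = 0.0099958
  k=2: C(4,2)·0.857143^2·0.142857^2 = 0.0899625
P(X ≤ 2) = 0.1003748

0.10037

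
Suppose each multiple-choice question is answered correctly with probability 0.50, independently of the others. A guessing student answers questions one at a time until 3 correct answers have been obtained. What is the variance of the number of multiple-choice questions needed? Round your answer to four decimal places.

Y = total multiple-choice questions until the third success; negative binomial with r=3, p=0.50.
Var(Y) = r(1−p)/p² = 3·0.50 / 0.50² = 6.000000

6.0000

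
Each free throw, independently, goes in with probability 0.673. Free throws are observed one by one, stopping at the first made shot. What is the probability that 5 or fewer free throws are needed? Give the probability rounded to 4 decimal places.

0.9963

Y = number of free throws to the first success; geometric, p = 0.673.
P(Y ≤ 5) = 1 − (1−p)^5 = 1 − 0.003739 = 0.996261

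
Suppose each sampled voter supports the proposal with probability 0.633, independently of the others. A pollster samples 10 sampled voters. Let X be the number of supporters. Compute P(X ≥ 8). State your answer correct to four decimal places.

0.2264

X ~ Binomial(10, 0.633); P(X ≥ 8) = Σ C(10,k) p^k (1−p)^(10−k) over k:
  k=8: C(10,8)·0.633^8·0.367^2 = 0.156234
  k=9: C(10,9)·0.633^9·0.367^1 = 0.059882
  k=10: C(10,10)·0.633^10·0.367^0 = 0.010328
Total = 0.226444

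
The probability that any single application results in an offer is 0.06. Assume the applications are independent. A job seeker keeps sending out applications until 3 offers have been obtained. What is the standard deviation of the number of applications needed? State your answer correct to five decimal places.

Y = total applications until the third success; negative binomial with r=3, p=0.06.
SD(Y) = √[r(1−p)/p²] = √(783.3333333) = 27.9880927

27.98809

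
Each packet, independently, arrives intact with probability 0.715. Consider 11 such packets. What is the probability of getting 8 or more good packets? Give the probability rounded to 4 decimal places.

X ~ Binomial(11, 0.715); P(X ≥ 8) = Σ C(11,k) p^k (1−p)^(11−k) over k:
  k=8: C(11,8)·0.715^8·0.285^3 = 0.260896
  k=9: C(11,9)·0.715^9·0.285^2 = 0.218176
  k=10: C(11,10)·0.715^10·0.285^1 = 0.109471
  k=11: C(11,11)·0.715^11·0.285^0 = 0.024967
Total = 0.613509

0.6135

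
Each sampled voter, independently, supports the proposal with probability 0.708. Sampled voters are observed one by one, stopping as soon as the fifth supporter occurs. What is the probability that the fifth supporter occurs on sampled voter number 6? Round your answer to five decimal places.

Y = trial on which the fifth success occurs; negative binomial, r=5, p=0.708.
P(Y=6) = C(5,4) · p^5 · (1−p)^1
= 5 · 0.1779 · 0.292 = 0.2597282

0.25973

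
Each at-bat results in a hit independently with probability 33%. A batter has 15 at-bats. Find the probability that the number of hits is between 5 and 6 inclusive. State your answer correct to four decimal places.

0.3901

X ~ Binomial(15, 0.33); P(5 ≤ X ≤ 6) = Σ C(15,k) p^k (1−p)^(15−k) over k:
  k=5: C(15,5)·0.33^5·0.67^10 = 0.214226
  k=6: C(15,6)·0.33^6·0.67^9 = 0.175858
Total = 0.390084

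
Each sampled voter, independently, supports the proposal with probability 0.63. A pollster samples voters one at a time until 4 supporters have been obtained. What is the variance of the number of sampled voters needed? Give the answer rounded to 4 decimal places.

3.7289

Y = total sampled voters until the fourth success; negative binomial with r=4, p=0.63.
Var(Y) = r(1−p)/p² = 4·0.37 / 0.63² = 3.728899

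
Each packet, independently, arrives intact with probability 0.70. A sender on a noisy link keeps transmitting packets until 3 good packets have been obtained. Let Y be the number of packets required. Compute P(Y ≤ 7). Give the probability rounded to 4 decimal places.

Finishing within 7 packets ⇔ at least 3 successes in the first 7. With X ~ Binomial(7, 0.70), P(Y ≤ 7) = 1 − P(X ≤ 2).
  k=0: C(7,0)·0.70^0·0.30^7 = 0.000219
  k=1: C(7,1)·0.70^1·0.30^6 = 0.003572
  k=2: C(7,2)·0.70^2·0.30^5 = 0.025005
1 − 0.028796 = 0.971205

0.9712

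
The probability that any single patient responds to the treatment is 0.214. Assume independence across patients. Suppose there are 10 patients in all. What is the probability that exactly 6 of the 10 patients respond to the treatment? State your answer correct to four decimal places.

X ~ Binomial(n=10, p=0.214).
P(X=6) = C(10,6) · p^6 · (1−p)^4
= 210 · 9.6047e-05 · 0.38167 = 0.007698

0.0077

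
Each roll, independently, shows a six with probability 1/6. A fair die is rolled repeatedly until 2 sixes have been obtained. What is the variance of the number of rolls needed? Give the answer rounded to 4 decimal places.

60.0000

Y = total rolls until the second success; negative binomial with r=2, p=0.166667.
Var(Y) = r(1−p)/p² = 2·0.833333 / 0.166667² = 60.000000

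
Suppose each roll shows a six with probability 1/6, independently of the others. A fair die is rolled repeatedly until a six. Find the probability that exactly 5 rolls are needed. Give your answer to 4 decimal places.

0.0804

Geometric (trials to first success), p = 0.166667.
P(Y = 5) = (1−p)^4 · p = 0.48225 · 0.166667 = 0.080376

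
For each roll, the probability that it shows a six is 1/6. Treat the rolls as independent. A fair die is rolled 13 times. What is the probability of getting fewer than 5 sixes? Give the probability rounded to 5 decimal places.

0.94885

X ~ Binomial(13, 0.166667); P(X ≤ 4) = Σ C(13,k) p^k (1−p)^(13−k) over k:
  k=0: C(13,0)·0.166667^0·0.833333^13 = 0.0934639
  k=1: C(13,1)·0.166667^1·0.833333^12 = 0.2430061
  k=2: C(13,2)·0.166667^2·0.833333^11 = 0.2916073
  k=3: C(13,3)·0.166667^3·0.833333^10 = 0.2138454
  k=4: C(13,4)·0.166667^4·0.833333^9 = 0.1069227
Total = 0.9488453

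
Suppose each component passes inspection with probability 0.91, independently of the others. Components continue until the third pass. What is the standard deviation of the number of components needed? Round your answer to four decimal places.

Y = total components until the third success; negative binomial with r=3, p=0.91.
SD(Y) = √[r(1−p)/p²] = √(0.326048) = 0.571006

0.5710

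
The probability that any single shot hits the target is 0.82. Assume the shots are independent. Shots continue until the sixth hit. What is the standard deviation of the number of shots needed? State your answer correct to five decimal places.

1.26735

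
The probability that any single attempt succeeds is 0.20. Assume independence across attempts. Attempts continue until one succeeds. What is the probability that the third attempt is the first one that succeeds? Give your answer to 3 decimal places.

0.128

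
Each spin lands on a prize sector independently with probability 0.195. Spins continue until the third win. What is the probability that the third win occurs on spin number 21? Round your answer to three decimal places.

0.028

Y = trial on which the third success occurs; negative binomial, r=3, p=0.195.
P(Y=21) = C(20,2) · p^3 · (1−p)^18
= 190 · 0.0074149 · 0.020152 = 0.02839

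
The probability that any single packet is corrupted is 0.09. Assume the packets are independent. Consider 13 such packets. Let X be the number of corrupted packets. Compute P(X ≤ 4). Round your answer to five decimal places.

0.99590

X ~ Binomial(13, 0.09); P(X ≤ 4) = Σ C(13,k) p^k (1−p)^(13−k) over k:
  k=0: C(13,0)·0.09^0·0.91^13 = 0.2934527
  k=1: C(13,1)·0.09^1·0.91^12 = 0.3772963
  k=2: C(13,2)·0.09^2·0.91^11 = 0.2238901
  k=3: C(13,3)·0.09^3·0.91^10 = 0.0811909
  k=4: C(13,4)·0.09^4·0.91^9 = 0.0200747
Total = 0.9959047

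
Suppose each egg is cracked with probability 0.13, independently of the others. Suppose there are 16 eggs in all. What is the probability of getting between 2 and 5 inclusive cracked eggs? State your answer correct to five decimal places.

X ~ Binomial(16, 0.13); P(2 ≤ X ≤ 5) = Σ C(16,k) p^k (1−p)^(16−k) over k:
  k=2: C(16,2)·0.13^2·0.87^14 = 0.2886274
  k=3: C(16,3)·0.13^3·0.87^13 = 0.2012651
  k=4: C(16,4)·0.13^4·0.87^12 = 0.0977408
  k=5: C(16,5)·0.13^5·0.87^11 = 0.0350519
Total = 0.6226851

0.62269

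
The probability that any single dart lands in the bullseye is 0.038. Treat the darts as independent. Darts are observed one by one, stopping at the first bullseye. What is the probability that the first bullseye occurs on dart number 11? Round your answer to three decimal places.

Geometric (trials to first success), p = 0.038.
P(Y = 11) = (1−p)^10 · p = 0.67881 · 0.038 = 0.02579

0.026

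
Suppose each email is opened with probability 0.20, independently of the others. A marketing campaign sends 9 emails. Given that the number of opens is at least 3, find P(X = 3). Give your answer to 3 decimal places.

X ~ Binomial(9, 0.20). Want P(X=3 | X≥3) = P(X=3) / P(X≥3).
P(X=3) = C(9,3)·0.20^3·0.80^6 = 0.17616
P(X≥3) = 1 − 0.13422 − 0.30199 − 0.30199 = 0.26180
Ratio = 0.17616 / 0.26180 = 0.67288

0.673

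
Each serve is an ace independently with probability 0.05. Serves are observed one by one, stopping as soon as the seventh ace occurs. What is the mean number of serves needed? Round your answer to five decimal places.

140.00000

Y = total serves until the seventh success; negative binomial with r=7, p=0.05.
E[Y] = r / p = 7 / 0.05 = 140.0000000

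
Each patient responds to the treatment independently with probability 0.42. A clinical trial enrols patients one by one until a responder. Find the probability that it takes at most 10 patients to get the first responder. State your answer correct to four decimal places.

Y = number of patients to the first success; geometric, p = 0.42.
P(Y ≤ 10) = 1 − (1−p)^10 = 1 − 0.004308 = 0.995692

0.9957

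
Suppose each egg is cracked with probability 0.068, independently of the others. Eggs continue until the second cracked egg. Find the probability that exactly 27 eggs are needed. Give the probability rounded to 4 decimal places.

0.0207

Y = trial on which the second success occurs; negative binomial, r=2, p=0.068.
P(Y=27) = C(26,1) · p^2 · (1−p)^25
= 26 · 0.004624 · 0.17195 = 0.020672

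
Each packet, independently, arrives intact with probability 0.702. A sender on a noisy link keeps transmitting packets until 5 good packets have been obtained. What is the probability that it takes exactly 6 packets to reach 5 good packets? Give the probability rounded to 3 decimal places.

0.254

Y = trial on which the fifth success occurs; negative binomial, r=5, p=0.702.
P(Y=6) = C(5,4) · p^5 · (1−p)^1
= 5 · 0.17048 · 0.298 = 0.25402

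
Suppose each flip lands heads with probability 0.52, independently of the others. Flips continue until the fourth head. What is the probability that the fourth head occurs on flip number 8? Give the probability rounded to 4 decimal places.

Y = trial on which the fourth success occurs; negative binomial, r=4, p=0.52.
P(Y=8) = C(7,3) · p^4 · (1−p)^4
= 35 · 0.073116 · 0.053084 = 0.135846

0.1358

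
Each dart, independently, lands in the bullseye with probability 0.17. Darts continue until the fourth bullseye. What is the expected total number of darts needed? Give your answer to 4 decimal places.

23.5294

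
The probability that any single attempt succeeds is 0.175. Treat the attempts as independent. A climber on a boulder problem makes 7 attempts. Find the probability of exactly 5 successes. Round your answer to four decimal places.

0.0023

X ~ Binomial(n=7, p=0.175).
P(X=5) = C(7,5) · p^5 · (1−p)^2
= 21 · 0.00016413 · 0.68063 = 0.002346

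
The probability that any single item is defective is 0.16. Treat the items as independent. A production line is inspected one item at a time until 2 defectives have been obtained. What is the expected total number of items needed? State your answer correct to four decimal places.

12.5000

Y = total items until the second success; negative binomial with r=2, p=0.16.
E[Y] = r / p = 2 / 0.16 = 12.500000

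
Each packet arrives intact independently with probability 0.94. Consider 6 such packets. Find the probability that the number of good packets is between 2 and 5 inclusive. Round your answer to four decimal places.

0.3101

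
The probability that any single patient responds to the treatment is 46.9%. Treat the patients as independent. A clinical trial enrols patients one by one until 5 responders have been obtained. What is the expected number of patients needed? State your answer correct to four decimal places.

Y = total patients until the fifth success; negative binomial with r=5, p=0.469.
E[Y] = r / p = 5 / 0.469 = 10.660981

10.6610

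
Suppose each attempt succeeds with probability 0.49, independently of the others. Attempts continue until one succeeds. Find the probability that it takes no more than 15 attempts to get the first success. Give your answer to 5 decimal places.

0.99996

Y = number of attempts to the first success; geometric, p = 0.49.
P(Y ≤ 15) = 1 − (1−p)^15 = 1 − 0.0000411 = 0.9999589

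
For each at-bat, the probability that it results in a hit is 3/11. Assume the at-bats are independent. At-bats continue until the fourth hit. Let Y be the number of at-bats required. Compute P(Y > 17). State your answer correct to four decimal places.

0.2778

Needing more than 17 at-bats ⇔ fewer than 4 successes in the first 17. With X ~ Binomial(17, 0.272727), P(Y > 17) = P(X ≤ 3).
  k=0: C(17,0)·0.272727^0·0.727273^17 = 0.004455
  k=1: C(17,1)·0.272727^1·0.727273^16 = 0.028401
  k=2: C(17,2)·0.272727^2·0.727273^15 = 0.085203
  k=3: C(17,3)·0.272727^3·0.727273^14 = 0.159756
P(X ≤ 3) = 0.277815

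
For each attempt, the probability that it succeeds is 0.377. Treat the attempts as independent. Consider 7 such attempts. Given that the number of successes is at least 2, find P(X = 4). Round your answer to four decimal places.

0.2113

X ~ Binomial(7, 0.377). Want P(X=4 | X≥2) = P(X=4) / P(X≥2).
P(X=4) = C(7,4)·0.377^4·0.623^3 = 0.170961
P(X≥2) = 1 − 0.036426 − 0.154301 = 0.809273
Ratio = 0.170961 / 0.809273 = 0.211253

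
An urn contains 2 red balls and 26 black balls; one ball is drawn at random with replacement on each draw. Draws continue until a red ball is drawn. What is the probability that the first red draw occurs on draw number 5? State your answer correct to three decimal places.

0.053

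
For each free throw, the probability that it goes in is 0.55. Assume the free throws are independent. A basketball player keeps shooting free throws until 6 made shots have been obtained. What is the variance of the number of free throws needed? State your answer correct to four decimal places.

Y = total free throws until the sixth success; negative binomial with r=6, p=0.55.
Var(Y) = r(1−p)/p² = 6·0.45 / 0.55² = 8.925620

8.9256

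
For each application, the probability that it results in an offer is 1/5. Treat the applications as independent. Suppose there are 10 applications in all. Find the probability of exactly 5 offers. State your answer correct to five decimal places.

X ~ Binomial(n=10, p=0.20).
P(X=5) = C(10,5) · p^5 · (1−p)^5
= 252 · 0.00032 · 0.32768 = 0.0264241

0.02642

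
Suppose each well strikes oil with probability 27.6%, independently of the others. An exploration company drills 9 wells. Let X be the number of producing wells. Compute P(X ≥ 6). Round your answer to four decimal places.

0.0166

X ~ Binomial(9, 0.276); P(X ≥ 6) = Σ C(9,k) p^k (1−p)^(9−k) over k:
  k=6: C(9,6)·0.276^6·0.724^3 = 0.014091
  k=7: C(9,7)·0.276^7·0.724^2 = 0.002302
  k=8: C(9,8)·0.276^8·0.724^1 = 0.000219
  k=9: C(9,9)·0.276^9·0.724^0 = 0.000009
Total = 0.016622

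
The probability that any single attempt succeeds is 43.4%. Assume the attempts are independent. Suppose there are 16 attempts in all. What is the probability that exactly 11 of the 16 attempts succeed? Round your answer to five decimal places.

0.02611

X ~ Binomial(n=16, p=0.434).
P(X=11) = C(16,11) · p^11 · (1−p)^5
= 4368 · 0.00010289 · 0.058087 = 0.0261067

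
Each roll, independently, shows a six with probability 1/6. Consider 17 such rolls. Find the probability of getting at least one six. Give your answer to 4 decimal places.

0.9549

P(at least one) = 1 − P(none) = 1 − (1 − 0.166667)^17
= 1 − 0.045073 = 0.954927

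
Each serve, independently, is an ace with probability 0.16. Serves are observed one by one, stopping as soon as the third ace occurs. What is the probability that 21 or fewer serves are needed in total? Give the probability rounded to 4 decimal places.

0.6757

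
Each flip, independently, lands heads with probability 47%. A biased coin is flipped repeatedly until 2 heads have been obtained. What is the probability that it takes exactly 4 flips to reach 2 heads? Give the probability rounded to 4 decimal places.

0.1862

Y = trial on which the second success occurs; negative binomial, r=2, p=0.47.
P(Y=4) = C(3,1) · p^2 · (1−p)^2
= 3 · 0.2209 · 0.2809 = 0.186152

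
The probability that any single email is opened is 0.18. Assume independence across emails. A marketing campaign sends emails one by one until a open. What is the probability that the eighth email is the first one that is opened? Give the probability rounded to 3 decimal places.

0.045

Geometric (trials to first success), p = 0.18.
P(Y = 8) = (1−p)^7 · p = 0.24929 · 0.18 = 0.04487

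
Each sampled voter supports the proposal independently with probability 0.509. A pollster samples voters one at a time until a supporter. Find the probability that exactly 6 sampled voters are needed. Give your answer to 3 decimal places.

0.015

Geometric (trials to first success), p = 0.509.
P(Y = 6) = (1−p)^5 · p = 0.028537 · 0.509 = 0.01453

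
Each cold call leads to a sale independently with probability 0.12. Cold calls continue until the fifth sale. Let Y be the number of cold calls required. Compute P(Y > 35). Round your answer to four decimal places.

0.5875

Needing more than 35 cold calls ⇔ fewer than 5 successes in the first 35. With X ~ Binomial(35, 0.12), P(Y > 35) = P(X ≤ 4).
  k=0: C(35,0)·0.12^0·0.88^35 = 0.011400
  k=1: C(35,1)·0.12^1·0.88^34 = 0.054408
  k=2: C(35,2)·0.12^2·0.88^33 = 0.126127
  k=3: C(35,3)·0.12^3·0.88^32 = 0.189190
  k=4: C(35,4)·0.12^4·0.88^31 = 0.206389
P(X ≤ 4) = 0.587514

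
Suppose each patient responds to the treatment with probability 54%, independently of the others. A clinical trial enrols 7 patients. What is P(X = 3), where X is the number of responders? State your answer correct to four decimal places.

0.2468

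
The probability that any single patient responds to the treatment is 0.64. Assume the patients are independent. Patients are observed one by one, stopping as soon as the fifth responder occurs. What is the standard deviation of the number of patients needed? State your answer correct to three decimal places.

Y = total patients until the fifth success; negative binomial with r=5, p=0.64.
SD(Y) = √[r(1−p)/p²] = √(4.39453) = 2.09631

2.096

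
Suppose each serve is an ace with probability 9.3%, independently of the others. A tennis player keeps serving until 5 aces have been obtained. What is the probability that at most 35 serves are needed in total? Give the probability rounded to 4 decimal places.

Finishing within 35 serves ⇔ at least 5 successes in the first 35. With X ~ Binomial(35, 0.093), P(Y ≤ 35) = 1 − P(X ≤ 4).
  k=0: C(35,0)·0.093^0·0.907^35 = 0.032829
  k=1: C(35,1)·0.093^1·0.907^34 = 0.117815
  k=2: C(35,2)·0.093^2·0.907^33 = 0.205364
  k=3: C(35,3)·0.093^3·0.907^32 = 0.231628
  k=4: C(35,4)·0.093^4·0.907^31 = 0.190002
1 − 0.777637 = 0.222363

0.2224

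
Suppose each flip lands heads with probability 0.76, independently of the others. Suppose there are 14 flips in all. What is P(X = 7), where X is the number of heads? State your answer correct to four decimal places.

0.0231

X ~ Binomial(n=14, p=0.76).
P(X=7) = C(14,7) · p^7 · (1−p)^7
= 3432 · 0.14645 · 4.5865e-05 = 0.023053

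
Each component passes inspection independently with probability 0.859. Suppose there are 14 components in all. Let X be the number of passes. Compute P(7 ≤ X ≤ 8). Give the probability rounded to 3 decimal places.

0.008

X ~ Binomial(14, 0.859); P(7 ≤ X ≤ 8) = Σ C(14,k) p^k (1−p)^(14−k) over k:
  k=7: C(14,7)·0.859^7·0.141^7 = 0.00131
  k=8: C(14,8)·0.859^8·0.141^6 = 0.00700
Total = 0.00831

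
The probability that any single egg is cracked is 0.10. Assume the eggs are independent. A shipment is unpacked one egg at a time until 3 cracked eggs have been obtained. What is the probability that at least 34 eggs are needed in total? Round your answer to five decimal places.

0.34566

Needing more than 33 eggs ⇔ fewer than 3 successes in the first 33. With X ~ Binomial(33, 0.10), P(Y > 33) = P(X ≤ 2).
  k=0: C(33,0)·0.10^0·0.90^33 = 0.0309032
  k=1: C(33,1)·0.10^1·0.90^32 = 0.1133116
  k=2: C(33,2)·0.10^2·0.90^31 = 0.2014428
P(X ≤ 2) = 0.3456575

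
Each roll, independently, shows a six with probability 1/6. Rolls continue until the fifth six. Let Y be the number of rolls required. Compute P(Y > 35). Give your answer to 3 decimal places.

0.284

Needing more than 35 rolls ⇔ fewer than 5 successes in the first 35. With X ~ Binomial(35, 0.166667), P(Y > 35) = P(X ≤ 4).
  k=0: C(35,0)·0.166667^0·0.833333^35 = 0.00169
  k=1: C(35,1)·0.166667^1·0.833333^34 = 0.01185
  k=2: C(35,2)·0.166667^2·0.833333^33 = 0.04029
  k=3: C(35,3)·0.166667^3·0.833333^32 = 0.08865
  k=4: C(35,4)·0.166667^4·0.833333^31 = 0.14183
P(X ≤ 4) = 0.28432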